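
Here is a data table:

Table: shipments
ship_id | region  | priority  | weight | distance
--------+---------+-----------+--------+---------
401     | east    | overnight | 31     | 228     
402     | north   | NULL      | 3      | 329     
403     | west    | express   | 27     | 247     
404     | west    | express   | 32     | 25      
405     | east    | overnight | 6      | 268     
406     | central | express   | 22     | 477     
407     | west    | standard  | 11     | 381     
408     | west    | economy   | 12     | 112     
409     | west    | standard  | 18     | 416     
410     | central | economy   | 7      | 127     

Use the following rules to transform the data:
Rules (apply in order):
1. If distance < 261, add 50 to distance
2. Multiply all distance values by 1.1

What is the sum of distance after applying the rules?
3146.0

Step 1: Apply Rule 1 - Add 50 to records with distance < 261
  - 5 records affected: 739 + (5 × 50) = 989
  - Unaffected records: 1871
  - Sum after Rule 1: 2860
Step 2: Apply Rule 2 - Multiply all by 1.1
  - 2860 × 1.1 = 3146.0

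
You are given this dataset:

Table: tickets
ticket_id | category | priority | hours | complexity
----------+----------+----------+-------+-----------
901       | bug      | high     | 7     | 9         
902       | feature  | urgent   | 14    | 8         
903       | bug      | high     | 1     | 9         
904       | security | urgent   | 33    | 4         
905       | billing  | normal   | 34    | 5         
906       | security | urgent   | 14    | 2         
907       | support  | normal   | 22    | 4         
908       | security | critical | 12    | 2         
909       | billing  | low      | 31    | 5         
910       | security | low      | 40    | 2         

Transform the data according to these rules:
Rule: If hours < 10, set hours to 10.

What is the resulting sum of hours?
220

Step 1: 2 records have hours < 10
Step 2: These records originally summed to 8
Step 3: After setting to minimum: 2 × 10 = 20
Step 4: Unaffected records sum: 200
Step 5: Final sum = 20 + 200 = 220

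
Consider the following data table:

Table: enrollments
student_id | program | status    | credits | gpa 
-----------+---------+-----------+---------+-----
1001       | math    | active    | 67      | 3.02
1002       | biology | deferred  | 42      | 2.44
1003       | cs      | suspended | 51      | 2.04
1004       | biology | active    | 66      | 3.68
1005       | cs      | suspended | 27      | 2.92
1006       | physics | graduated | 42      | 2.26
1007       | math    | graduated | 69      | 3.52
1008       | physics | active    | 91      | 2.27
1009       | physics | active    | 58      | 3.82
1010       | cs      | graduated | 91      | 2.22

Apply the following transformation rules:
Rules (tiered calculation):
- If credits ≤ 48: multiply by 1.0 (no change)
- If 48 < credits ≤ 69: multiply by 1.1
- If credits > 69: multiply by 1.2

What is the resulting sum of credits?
671.5

Step 1: Tier 1 (credits ≤ 48): 3 records, sum = 111 × 1.0 = 111.0
Step 2: Tier 2 (48 < credits ≤ 69): 5 records, sum = 311 × 1.1 = 342.1
Step 3: Tier 3 (credits > 69): 2 records, sum = 182 × 1.2 = 218.4
Step 4: Final sum = 111.0 + 342.1 + 218.4 = 671.5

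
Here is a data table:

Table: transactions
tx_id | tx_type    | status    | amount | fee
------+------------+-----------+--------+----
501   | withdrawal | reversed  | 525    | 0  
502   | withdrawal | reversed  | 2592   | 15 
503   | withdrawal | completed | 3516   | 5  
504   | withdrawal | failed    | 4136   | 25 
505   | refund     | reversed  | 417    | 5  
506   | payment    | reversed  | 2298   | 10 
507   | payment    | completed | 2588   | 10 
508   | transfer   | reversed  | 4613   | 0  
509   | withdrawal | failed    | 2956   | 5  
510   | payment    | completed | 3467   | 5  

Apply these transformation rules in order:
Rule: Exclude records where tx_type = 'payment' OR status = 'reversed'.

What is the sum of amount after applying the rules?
10608

Step 1: Find records where tx_type = 'payment' OR status = 'reversed'
Step 2: 7 records match, summing to 16500
Step 3: Original sum: 27108
Step 4: Remaining sum = 27108 - 16500 = 10608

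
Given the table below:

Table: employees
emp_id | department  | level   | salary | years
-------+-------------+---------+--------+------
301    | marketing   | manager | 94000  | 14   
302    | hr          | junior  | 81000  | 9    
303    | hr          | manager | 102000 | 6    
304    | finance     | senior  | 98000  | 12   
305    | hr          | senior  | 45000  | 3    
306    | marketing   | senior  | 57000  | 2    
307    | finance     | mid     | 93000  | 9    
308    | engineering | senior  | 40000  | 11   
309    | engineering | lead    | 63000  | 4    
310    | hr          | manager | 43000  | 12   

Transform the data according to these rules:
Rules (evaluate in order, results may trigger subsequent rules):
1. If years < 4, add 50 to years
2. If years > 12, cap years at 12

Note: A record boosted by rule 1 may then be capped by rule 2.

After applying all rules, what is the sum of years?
99

Step 1: Apply rule 1 to records with years < 4
  - 2 records get bonus of 50
  - Of these, 2 records then exceed 12 and get capped
Step 2: Apply rule 2 to records with years > 12
  - 1 records (original) are capped
Step 3: Calculate final sum = 99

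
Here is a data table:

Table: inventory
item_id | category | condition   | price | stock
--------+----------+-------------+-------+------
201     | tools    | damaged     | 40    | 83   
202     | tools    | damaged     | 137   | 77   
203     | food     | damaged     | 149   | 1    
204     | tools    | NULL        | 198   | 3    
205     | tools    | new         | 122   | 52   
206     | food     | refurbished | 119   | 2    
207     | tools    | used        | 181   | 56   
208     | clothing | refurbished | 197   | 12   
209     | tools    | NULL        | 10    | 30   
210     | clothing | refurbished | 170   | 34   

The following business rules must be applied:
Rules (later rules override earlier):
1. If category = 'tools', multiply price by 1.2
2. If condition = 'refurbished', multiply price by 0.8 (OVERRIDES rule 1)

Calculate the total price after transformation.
1363.4

Step 1: Rule 2 takes priority for records with condition = 'refurbished'
  - 3 records: 486 × 0.8 = 388.8
Step 2: Rule 1 applies to remaining records with category = 'tools'
  - 6 records: 688 × 1.2 = 825.6
Step 3: Other records unchanged: 149
Step 4: Final sum = 388.8 + 825.6 + 149 = 1363.4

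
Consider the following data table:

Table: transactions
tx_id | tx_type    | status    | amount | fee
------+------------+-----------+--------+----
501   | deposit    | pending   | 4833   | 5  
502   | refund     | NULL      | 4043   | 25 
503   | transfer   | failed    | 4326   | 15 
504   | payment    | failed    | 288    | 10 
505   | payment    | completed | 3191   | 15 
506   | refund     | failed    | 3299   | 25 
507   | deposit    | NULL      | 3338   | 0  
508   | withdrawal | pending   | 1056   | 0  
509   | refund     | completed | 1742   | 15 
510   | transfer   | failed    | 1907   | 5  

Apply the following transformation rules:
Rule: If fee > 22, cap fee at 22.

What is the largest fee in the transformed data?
22

Step 1: Original maximum fee = 25
Step 2: Apply cap at 22
Step 3: 2 records had fee > 22 and were capped
Step 4: Maximum after transformation = 22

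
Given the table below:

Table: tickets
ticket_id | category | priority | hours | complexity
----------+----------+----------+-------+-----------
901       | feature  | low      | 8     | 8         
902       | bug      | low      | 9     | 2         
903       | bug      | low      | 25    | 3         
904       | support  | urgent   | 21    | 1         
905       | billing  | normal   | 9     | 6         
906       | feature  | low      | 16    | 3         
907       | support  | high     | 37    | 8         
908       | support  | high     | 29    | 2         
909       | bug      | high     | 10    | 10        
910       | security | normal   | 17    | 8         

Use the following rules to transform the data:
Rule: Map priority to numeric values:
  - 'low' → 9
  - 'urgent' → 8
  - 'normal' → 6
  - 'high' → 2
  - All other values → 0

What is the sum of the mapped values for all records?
62

Step 1: Apply mapping to each record
Step 2: Count by status:
  'low': 4 records × 9 = 36
  'urgent': 1 records × 8 = 8
  'normal': 2 records × 6 = 12
  'high': 3 records × 2 = 6
Step 3: Sum all mapped values = 62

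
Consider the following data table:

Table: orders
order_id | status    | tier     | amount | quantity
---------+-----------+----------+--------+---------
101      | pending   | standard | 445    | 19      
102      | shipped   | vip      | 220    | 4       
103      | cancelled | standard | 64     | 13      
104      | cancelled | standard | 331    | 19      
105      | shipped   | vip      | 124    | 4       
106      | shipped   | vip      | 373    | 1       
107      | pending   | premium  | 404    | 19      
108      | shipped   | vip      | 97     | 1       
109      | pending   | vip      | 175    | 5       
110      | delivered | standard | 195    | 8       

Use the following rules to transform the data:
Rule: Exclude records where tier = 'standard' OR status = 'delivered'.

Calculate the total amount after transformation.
1393

Step 1: Find records where tier = 'standard' OR status = 'delivered'
Step 2: 4 records match, summing to 1035
Step 3: Original sum: 2428
Step 4: Remaining sum = 2428 - 1035 = 1393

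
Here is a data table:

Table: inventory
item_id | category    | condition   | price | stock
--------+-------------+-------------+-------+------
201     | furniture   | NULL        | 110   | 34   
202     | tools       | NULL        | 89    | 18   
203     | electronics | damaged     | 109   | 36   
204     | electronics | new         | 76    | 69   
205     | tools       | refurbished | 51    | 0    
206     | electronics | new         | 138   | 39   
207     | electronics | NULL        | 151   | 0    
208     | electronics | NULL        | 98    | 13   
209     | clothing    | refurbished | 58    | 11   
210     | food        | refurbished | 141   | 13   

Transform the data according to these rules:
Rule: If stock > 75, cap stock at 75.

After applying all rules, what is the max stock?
69

Step 1: Original maximum stock = 69
Step 2: Check cap of 75 against maximum
Step 3: No records exceed the cap (max 69 <= cap 75), so no capping applies
Step 4: Maximum after transformation = 69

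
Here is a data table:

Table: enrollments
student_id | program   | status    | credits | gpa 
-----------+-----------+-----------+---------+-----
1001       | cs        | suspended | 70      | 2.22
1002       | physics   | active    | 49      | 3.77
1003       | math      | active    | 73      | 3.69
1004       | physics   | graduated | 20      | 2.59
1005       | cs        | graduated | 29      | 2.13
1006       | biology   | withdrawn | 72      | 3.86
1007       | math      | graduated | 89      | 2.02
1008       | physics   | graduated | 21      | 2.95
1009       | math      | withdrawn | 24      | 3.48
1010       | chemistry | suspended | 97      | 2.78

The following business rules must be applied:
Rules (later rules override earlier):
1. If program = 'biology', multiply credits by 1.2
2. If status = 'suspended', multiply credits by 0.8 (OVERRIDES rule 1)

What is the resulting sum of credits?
525.0

Step 1: Rule 2 takes priority for records with status = 'suspended'
  - 2 records: 167 × 0.8 = 133.6
Step 2: Rule 1 applies to remaining records with program = 'biology'
  - 1 records: 72 × 1.2 = 86.4
Step 3: Other records unchanged: 305
Step 4: Final sum = 133.6 + 86.4 + 305 = 525.0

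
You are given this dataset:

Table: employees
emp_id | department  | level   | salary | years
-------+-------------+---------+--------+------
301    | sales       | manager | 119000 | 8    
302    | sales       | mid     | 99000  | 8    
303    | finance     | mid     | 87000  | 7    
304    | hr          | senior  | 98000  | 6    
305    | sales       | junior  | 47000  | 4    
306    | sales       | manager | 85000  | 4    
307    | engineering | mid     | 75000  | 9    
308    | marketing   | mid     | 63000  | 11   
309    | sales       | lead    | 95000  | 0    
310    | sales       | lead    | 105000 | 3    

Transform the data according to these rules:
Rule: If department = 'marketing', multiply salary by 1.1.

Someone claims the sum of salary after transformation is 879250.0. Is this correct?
No, the correct result is 879300.0.

Step 1: Calculate the correct sum after transformation
Step 2: Apply multiplier 1.1 to records where department = 'marketing'
Step 3: Correct result = 879300.0
Step 4: Claimed result = 879250.0
Step 5: 879300.0 ≠ 879250.0
Conclusion: The claimed result is incorrect. The correct answer is 879300.0.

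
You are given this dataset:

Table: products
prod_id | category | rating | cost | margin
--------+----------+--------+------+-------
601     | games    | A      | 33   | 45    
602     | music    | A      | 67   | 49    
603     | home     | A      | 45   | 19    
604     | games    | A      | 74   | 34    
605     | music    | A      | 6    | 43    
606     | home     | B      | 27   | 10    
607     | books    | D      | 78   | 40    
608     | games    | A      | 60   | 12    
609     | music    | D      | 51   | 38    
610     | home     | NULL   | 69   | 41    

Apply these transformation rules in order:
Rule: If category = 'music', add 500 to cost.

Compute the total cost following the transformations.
2010

Step 1: Count records where category = 'music': 3
Step 2: Total bonus added: 3 × 500 = 1500
Step 3: Original sum of cost: 510
Step 4: Final sum = 510 + 1500 = 2010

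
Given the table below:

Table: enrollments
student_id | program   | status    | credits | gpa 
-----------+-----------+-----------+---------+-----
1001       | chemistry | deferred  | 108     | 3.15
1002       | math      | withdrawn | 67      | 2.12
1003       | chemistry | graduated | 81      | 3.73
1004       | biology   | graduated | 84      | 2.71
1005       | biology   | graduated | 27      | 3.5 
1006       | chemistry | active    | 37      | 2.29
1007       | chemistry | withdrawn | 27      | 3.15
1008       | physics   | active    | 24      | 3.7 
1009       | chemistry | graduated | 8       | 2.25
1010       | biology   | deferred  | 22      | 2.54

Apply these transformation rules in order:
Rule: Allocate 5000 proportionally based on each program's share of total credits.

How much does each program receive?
biology: 1371.13, chemistry: 2690.72, math: 690.72, physics: 247.42

Step 1: Calculate total credits = 485
Step 2: Calculate each program's proportion:
  biology: 133/485 = 27.42% → 1371.13
  chemistry: 261/485 = 53.81% → 2690.72
  math: 67/485 = 13.81% → 690.72
  physics: 24/485 = 4.95% → 247.42
Step 3: Verify: sum of allocations ≈ 5000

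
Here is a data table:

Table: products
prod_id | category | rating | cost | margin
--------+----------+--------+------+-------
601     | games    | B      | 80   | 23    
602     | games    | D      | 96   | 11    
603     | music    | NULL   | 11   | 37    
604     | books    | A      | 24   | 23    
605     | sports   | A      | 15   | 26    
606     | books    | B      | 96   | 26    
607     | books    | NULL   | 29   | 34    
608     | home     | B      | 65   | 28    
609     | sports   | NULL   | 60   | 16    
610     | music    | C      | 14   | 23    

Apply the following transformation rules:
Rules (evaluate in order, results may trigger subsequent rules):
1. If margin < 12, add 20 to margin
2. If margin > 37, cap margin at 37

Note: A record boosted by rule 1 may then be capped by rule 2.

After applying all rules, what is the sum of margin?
267

Step 1: Apply rule 1 to records with margin < 12
  - 1 records get bonus of 20
  - Of these, 0 records then exceed 37 and get capped
Step 2: Apply rule 2 to records with margin > 37
  - 0 records (original) are capped
Step 3: Calculate final sum = 267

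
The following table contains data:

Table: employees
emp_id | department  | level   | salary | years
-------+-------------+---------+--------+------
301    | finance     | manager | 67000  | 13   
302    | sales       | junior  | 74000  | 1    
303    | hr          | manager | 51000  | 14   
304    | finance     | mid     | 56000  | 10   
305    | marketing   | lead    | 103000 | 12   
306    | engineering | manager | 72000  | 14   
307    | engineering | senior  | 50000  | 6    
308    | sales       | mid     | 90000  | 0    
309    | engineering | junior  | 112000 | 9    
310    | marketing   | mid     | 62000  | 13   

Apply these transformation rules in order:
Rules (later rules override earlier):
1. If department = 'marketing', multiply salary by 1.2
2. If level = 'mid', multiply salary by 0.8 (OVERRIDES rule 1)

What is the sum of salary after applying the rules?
716000.0

Step 1: Rule 2 takes priority for records with level = 'mid'
  - 3 records: 208000 × 0.8 = 166400.0
Step 2: Rule 1 applies to remaining records with department = 'marketing'
  - 1 records: 103000 × 1.2 = 123600.0
Step 3: Other records unchanged: 426000
Step 4: Final sum = 166400.0 + 123600.0 + 426000 = 716000.0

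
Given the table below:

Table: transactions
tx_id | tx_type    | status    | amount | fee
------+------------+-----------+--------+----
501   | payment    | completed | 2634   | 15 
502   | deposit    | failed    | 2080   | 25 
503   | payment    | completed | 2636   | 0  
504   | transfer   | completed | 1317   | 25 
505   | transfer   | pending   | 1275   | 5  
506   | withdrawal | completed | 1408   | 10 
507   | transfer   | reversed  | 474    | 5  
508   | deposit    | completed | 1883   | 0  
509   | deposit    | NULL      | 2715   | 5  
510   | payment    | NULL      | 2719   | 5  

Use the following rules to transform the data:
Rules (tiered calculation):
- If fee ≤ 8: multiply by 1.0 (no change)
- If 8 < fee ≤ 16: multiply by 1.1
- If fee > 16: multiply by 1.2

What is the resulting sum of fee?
107.5

Step 1: Tier 1 (fee ≤ 8): 6 records, sum = 20 × 1.0 = 20.0
Step 2: Tier 2 (8 < fee ≤ 16): 2 records, sum = 25 × 1.1 = 27.5
Step 3: Tier 3 (fee > 16): 2 records, sum = 50 × 1.2 = 60.0
Step 4: Final sum = 20.0 + 27.5 + 60.0 = 107.5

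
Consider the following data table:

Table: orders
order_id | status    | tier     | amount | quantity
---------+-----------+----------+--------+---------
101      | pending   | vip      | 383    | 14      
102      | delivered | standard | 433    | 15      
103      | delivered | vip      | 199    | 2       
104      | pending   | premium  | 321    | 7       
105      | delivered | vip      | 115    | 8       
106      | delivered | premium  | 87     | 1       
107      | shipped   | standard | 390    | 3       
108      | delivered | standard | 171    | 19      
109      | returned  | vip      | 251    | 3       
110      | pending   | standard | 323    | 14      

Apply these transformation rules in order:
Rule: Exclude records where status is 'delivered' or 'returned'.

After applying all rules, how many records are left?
4

Step 1: Count records to exclude
  - 5 (delivered) + 1 (returned) = 6 records
Step 2: Total records: 10
Step 3: Remaining = 10 - 6 = 4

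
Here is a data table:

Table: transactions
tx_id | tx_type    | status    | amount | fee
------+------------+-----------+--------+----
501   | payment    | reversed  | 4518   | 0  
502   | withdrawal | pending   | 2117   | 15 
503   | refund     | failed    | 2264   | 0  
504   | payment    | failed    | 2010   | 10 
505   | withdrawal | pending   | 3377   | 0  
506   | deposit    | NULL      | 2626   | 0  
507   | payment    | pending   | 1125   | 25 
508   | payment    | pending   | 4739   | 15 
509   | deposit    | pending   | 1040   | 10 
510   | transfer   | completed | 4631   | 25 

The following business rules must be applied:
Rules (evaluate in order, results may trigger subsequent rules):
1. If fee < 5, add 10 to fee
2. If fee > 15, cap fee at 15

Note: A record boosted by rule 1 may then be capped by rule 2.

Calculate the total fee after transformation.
120

Step 1: Apply rule 1 to records with fee < 5
  - 4 records get bonus of 10
  - Of these, 0 records then exceed 15 and get capped
Step 2: Apply rule 2 to records with fee > 15
  - 2 records (original) are capped
Step 3: Calculate final sum = 120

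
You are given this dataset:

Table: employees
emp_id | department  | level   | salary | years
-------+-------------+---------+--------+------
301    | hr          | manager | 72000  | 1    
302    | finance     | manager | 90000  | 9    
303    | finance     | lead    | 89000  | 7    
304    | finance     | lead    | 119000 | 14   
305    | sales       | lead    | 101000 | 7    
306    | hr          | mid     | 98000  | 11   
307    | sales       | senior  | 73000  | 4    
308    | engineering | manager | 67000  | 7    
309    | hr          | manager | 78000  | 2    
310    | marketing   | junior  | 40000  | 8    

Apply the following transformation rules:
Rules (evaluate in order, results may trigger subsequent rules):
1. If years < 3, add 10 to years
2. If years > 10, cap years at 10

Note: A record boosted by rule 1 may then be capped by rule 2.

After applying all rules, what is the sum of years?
82

Step 1: Apply rule 1 to records with years < 3
  - 2 records get bonus of 10
  - Of these, 2 records then exceed 10 and get capped
Step 2: Apply rule 2 to records with years > 10
  - 2 records (original) are capped
Step 3: Calculate final sum = 82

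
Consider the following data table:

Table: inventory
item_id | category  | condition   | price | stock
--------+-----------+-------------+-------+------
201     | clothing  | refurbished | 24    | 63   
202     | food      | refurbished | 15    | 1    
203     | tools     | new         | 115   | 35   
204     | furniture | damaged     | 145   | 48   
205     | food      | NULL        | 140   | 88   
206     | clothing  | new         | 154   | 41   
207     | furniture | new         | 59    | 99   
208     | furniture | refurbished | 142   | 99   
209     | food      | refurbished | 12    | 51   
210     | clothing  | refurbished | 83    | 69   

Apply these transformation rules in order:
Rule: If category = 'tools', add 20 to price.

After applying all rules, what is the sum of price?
909

Step 1: Count records where category = 'tools': 1
Step 2: Total bonus added: 1 × 20 = 20
Step 3: Original sum of price: 889
Step 4: Final sum = 889 + 20 = 909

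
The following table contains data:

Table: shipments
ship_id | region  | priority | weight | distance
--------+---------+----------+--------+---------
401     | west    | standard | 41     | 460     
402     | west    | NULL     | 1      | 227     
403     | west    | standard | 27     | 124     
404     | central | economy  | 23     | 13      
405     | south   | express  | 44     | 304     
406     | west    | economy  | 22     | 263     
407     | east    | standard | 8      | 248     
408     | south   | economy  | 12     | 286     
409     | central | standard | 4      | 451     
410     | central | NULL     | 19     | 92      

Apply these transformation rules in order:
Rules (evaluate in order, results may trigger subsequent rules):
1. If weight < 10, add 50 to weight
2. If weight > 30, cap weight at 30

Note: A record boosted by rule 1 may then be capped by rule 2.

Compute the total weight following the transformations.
253

Step 1: Apply rule 1 to records with weight < 10
  - 3 records get bonus of 50
  - Of these, 3 records then exceed 30 and get capped
Step 2: Apply rule 2 to records with weight > 30
  - 2 records (original) are capped
Step 3: Calculate final sum = 253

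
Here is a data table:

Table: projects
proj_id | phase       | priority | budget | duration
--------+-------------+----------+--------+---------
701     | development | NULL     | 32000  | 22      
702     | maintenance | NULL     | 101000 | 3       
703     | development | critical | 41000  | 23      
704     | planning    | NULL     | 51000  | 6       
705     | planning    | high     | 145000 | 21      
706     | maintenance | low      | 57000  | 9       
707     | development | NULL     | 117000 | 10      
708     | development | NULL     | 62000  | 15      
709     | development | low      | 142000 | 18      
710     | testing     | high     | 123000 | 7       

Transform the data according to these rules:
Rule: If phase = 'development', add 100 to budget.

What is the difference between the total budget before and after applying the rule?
500

Step 1: Original sum of budget = 871000
Step 2: 5 records have phase = 'development'
Step 3: Each affected record changes by 100
Step 4: Total change = 5 × 100 = 500
Step 5: New sum = 871000 + 500 = 871500
Step 6: Difference = |871500 - 871000| = 500
        (Sum increased by 500)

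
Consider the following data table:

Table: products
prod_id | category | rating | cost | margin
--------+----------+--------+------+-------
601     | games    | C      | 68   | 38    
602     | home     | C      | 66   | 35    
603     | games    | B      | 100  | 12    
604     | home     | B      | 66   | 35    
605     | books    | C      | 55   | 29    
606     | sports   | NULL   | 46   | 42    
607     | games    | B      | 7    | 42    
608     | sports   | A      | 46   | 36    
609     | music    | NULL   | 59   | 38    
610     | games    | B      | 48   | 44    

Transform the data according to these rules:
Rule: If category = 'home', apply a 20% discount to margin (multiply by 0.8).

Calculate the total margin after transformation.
337.0

Step 1: Records with category = 'home' have total margin = 70
Step 2: Apply multiplier: 70 × 0.8 = 56.0
Step 3: Other records total: 281
Step 4: Final sum = 56.0 + 281 = 337.0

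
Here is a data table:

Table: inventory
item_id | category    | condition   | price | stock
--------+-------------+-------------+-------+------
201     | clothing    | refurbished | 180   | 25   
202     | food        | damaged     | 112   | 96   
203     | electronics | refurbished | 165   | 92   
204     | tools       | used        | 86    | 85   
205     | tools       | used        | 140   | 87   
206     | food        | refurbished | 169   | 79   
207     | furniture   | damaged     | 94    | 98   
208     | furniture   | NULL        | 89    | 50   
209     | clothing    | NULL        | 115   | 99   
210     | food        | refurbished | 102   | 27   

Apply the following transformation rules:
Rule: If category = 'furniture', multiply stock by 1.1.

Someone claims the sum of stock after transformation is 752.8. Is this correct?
Yes, the result is correct.

Step 1: Calculate the correct sum after transformation
Step 2: Apply multiplier 1.1 to records where category = 'furniture'
Step 3: Correct result = 752.8
Step 4: Claimed result = 752.8
Step 5: 752.8 = 752.8 ✓
Conclusion: The claimed result is correct.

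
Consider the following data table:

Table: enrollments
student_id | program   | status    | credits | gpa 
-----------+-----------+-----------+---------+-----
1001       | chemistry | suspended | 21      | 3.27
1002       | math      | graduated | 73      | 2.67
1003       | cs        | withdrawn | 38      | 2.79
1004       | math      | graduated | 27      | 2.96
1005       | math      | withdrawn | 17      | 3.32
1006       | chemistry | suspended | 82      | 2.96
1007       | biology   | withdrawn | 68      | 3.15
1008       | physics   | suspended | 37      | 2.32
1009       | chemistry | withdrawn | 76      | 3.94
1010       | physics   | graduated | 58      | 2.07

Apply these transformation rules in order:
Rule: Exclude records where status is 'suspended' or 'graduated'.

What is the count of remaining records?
4

Step 1: Count records to exclude
  - 3 (suspended) + 3 (graduated) = 6 records
Step 2: Total records: 10
Step 3: Remaining = 10 - 6 = 4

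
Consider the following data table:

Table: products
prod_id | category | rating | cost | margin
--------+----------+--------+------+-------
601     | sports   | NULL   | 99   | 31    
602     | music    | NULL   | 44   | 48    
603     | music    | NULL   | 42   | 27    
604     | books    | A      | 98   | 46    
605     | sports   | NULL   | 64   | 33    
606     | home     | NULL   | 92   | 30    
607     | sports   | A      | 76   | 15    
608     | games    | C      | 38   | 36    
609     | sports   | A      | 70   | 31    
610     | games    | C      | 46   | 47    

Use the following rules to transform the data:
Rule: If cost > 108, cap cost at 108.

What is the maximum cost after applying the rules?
99

Step 1: Original maximum cost = 99
Step 2: Check cap of 108 against maximum
Step 3: No records exceed the cap (max 99 <= cap 108), so no capping applies
Step 4: Maximum after transformation = 99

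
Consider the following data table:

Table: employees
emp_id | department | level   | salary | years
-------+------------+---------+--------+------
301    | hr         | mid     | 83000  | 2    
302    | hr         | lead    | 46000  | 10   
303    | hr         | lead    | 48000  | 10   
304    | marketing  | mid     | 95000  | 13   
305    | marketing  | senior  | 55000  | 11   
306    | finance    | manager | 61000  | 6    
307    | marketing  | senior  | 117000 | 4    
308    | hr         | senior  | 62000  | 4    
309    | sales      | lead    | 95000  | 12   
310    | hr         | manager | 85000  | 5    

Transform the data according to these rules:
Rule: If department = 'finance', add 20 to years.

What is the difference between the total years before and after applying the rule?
20

Step 1: Original sum of years = 77
Step 2: 1 records have department = 'finance'
Step 3: Each affected record changes by 20
Step 4: Total change = 1 × 20 = 20
Step 5: New sum = 77 + 20 = 97
Step 6: Difference = |97 - 77| = 20
        (Sum increased by 20)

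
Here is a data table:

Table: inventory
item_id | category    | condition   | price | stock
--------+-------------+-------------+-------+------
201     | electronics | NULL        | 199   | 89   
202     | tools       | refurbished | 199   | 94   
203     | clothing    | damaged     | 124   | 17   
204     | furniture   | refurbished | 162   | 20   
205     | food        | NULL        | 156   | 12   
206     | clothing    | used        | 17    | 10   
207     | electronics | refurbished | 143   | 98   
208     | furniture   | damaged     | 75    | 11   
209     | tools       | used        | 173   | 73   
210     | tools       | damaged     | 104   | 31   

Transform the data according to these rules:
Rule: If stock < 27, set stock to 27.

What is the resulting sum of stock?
520

Step 1: 5 records have stock < 27
Step 2: These records originally summed to 70
Step 3: After setting to minimum: 5 × 27 = 135
Step 4: Unaffected records sum: 385
Step 5: Final sum = 135 + 385 = 520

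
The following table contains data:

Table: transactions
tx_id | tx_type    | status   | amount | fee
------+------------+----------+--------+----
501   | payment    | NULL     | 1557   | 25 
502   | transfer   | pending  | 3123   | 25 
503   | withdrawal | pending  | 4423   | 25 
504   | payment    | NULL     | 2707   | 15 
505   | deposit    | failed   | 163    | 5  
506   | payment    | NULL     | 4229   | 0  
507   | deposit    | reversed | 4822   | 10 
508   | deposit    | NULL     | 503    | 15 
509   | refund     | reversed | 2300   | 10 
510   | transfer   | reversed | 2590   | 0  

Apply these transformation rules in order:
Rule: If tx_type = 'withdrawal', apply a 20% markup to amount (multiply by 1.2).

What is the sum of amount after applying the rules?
27301.6

Step 1: Records with tx_type = 'withdrawal' have total amount = 4423
Step 2: Apply multiplier: 4423 × 1.2 = 5307.6
Step 3: Other records total: 21994
Step 4: Final sum = 5307.6 + 21994 = 27301.6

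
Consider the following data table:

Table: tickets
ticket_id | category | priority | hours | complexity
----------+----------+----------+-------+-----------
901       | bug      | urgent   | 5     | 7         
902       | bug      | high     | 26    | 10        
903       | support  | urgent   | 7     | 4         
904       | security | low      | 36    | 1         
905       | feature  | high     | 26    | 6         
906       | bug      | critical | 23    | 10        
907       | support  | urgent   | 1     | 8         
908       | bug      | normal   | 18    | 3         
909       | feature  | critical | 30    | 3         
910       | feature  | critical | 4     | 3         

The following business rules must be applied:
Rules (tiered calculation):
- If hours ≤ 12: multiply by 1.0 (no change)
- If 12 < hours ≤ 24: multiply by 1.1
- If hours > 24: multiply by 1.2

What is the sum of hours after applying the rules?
203.7

Step 1: Tier 1 (hours ≤ 12): 4 records, sum = 17 × 1.0 = 17.0
Step 2: Tier 2 (12 < hours ≤ 24): 2 records, sum = 41 × 1.1 = 45.1
Step 3: Tier 3 (hours > 24): 4 records, sum = 118 × 1.2 = 141.6
Step 4: Final sum = 17.0 + 45.1 + 141.6 = 203.7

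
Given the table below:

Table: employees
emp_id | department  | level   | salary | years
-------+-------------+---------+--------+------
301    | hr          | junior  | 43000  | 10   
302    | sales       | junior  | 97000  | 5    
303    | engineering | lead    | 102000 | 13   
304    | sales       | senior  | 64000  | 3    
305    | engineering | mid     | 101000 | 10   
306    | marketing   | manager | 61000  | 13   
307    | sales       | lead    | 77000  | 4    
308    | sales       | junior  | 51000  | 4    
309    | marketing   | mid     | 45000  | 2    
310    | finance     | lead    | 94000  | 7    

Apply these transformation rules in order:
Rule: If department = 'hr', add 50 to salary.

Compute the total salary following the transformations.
735050

Step 1: Count records where department = 'hr': 1
Step 2: Total bonus added: 1 × 50 = 50
Step 3: Original sum of salary: 735000
Step 4: Final sum = 735000 + 50 = 735050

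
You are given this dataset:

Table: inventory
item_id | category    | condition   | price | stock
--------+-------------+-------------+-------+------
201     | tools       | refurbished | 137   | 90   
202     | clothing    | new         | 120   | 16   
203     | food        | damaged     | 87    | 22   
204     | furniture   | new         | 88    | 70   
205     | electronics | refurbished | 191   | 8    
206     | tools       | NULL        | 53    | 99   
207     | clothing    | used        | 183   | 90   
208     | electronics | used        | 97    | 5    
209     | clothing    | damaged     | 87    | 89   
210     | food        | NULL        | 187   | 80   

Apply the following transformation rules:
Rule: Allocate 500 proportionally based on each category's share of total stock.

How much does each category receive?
clothing: 171.35, electronics: 11.42, food: 89.63, furniture: 61.51, tools: 166.08

Step 1: Calculate total stock = 569
Step 2: Calculate each category's proportion:
  clothing: 195/569 = 34.27% → 171.35
  electronics: 13/569 = 2.28% → 11.42
  food: 102/569 = 17.93% → 89.63
  furniture: 70/569 = 12.30% → 61.51
  tools: 189/569 = 33.22% → 166.08
Step 3: Verify: sum of allocations ≈ 500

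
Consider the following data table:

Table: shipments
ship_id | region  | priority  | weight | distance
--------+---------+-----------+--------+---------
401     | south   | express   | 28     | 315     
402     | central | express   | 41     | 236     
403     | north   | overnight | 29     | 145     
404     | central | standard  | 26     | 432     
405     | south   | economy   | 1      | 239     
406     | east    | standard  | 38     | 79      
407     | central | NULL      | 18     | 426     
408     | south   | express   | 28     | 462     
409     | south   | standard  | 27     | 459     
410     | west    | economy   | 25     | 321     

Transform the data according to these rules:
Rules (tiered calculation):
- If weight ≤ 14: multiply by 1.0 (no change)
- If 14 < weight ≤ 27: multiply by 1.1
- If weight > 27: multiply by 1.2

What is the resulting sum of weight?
303.4

Step 1: Tier 1 (weight ≤ 14): 1 records, sum = 1 × 1.0 = 1.0
Step 2: Tier 2 (14 < weight ≤ 27): 4 records, sum = 96 × 1.1 = 105.6
Step 3: Tier 3 (weight > 27): 5 records, sum = 164 × 1.2 = 196.8
Step 4: Final sum = 1.0 + 105.6 + 196.8 = 303.4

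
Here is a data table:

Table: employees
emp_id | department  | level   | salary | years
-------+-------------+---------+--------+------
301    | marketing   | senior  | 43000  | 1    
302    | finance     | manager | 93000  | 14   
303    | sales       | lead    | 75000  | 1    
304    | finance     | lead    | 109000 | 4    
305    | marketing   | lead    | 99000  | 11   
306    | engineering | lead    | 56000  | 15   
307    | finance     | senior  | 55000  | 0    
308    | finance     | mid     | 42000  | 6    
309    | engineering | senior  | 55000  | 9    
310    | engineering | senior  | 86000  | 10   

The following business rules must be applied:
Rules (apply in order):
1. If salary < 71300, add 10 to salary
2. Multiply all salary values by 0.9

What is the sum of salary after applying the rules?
641745.0

Step 1: Apply Rule 1 - Add 10 to records with salary < 71300
  - 5 records affected: 251000 + (5 × 10) = 251050
  - Unaffected records: 462000
  - Sum after Rule 1: 713050
Step 2: Apply Rule 2 - Multiply all by 0.9
  - 713050 × 0.9 = 641745.0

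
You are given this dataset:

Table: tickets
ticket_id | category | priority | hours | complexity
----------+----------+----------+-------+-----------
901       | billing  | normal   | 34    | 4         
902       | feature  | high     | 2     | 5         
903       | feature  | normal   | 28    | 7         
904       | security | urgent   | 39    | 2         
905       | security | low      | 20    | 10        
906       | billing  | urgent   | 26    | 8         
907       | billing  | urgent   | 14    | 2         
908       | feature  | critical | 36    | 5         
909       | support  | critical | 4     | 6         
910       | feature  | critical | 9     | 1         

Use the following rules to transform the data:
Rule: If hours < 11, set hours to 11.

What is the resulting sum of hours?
230

Step 1: 3 records have hours < 11
Step 2: These records originally summed to 15
Step 3: After setting to minimum: 3 × 11 = 33
Step 4: Unaffected records sum: 197
Step 5: Final sum = 33 + 197 = 230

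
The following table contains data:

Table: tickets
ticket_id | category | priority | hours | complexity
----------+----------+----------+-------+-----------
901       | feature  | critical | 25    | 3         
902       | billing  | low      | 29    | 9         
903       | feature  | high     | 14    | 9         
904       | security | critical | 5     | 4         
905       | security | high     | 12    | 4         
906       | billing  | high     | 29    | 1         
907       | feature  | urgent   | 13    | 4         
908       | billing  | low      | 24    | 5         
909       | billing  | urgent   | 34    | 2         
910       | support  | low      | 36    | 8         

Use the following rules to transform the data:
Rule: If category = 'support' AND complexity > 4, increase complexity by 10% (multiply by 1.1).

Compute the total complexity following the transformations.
49.8

Step 1: Find records where category = 'support' AND complexity > 4
Step 2: 1 records match, summing to 8
Step 3: After multiplier: 8 × 1.1 = 8.8
Step 4: Unaffected records sum: 41
Step 5: Final sum = 8.8 + 41 = 49.8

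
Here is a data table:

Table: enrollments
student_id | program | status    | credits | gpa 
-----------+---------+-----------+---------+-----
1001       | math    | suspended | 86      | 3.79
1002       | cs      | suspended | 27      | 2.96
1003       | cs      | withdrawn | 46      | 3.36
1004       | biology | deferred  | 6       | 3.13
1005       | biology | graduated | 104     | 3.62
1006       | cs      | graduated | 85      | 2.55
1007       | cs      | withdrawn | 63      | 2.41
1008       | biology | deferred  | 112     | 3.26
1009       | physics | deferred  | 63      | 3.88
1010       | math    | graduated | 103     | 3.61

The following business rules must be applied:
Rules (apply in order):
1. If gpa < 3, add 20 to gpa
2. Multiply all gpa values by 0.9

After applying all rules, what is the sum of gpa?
83.31

Step 1: Apply Rule 1 - Add 20 to records with gpa < 3
  - 3 records affected: 7.92 + (3 × 20) = 67.92
  - Unaffected records: 24.65
  - Sum after Rule 1: 92.57
Step 2: Apply Rule 2 - Multiply all by 0.9
  - 92.57 × 0.9 = 83.31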